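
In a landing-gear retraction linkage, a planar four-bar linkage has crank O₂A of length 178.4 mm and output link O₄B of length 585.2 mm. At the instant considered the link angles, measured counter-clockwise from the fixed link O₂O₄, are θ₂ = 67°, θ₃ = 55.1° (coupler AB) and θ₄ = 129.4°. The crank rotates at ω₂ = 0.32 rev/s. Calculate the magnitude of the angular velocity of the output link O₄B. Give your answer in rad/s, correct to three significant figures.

ω₂ = 2.011 rad/s (from 0.32 rev/s).
Differentiating the loop-closure r₂e^{iθ₂}+r₃e^{iθ₃}=r₁+r₄e^{iθ₄} gives r₂ω₂e^{iθ₂}+r₃ω₃e^{iθ₃}=r₄ω₄e^{iθ₄}.
Eliminating the other unknown: ω₄ = r₂ω₂ sin(θ₂−θ₃) / [r₄ sin(θ₄−θ₃)].
Numerator sine = +0.20620; denominator sine = +0.96269.
Result = 0.1784·2.011·(+0.20620) / (0.5852·(+0.96269)) = +0.13129 rad/s; magnitude 0.13129 rad/s.

0.131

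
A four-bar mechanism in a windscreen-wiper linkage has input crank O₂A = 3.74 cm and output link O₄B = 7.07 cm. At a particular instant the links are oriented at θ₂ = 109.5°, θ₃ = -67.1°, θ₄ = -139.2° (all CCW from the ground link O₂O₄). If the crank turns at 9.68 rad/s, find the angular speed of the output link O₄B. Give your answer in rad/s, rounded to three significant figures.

0.319

ω₂ = 9.68 rad/s
Differentiating the loop-closure r₂e^{iθ₂}+r₃e^{iθ₃}=r₁+r₄e^{iθ₄} gives r₂ω₂e^{iθ₂}+r₃ω₃e^{iθ₃}=r₄ω₄e^{iθ₄}.
Eliminating the other unknown: ω₄ = r₂ω₂ sin(θ₂−θ₃) / [r₄ sin(θ₄−θ₃)].
Numerator sine = +0.05931; denominator sine = -0.95159.
Result = 0.0374·9.68·(+0.05931) / (0.0707·(-0.95159)) = -0.31914 rad/s; magnitude 0.31914 rad/s.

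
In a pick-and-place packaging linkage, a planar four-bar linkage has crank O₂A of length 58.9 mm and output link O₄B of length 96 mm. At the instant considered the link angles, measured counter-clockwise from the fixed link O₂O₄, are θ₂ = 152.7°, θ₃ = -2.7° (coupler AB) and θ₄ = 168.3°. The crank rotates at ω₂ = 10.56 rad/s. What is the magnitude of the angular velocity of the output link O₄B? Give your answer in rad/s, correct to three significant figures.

17.2

ω₂ = 10.56 rad/s
Differentiating the loop-closure r₂e^{iθ₂}+r₃e^{iθ₃}=r₁+r₄e^{iθ₄} gives r₂ω₂e^{iθ₂}+r₃ω₃e^{iθ₃}=r₄ω₄e^{iθ₄}.
Eliminating the other unknown: ω₄ = r₂ω₂ sin(θ₂−θ₃) / [r₄ sin(θ₄−θ₃)].
Numerator sine = +0.41628; denominator sine = +0.15643.
Result = 0.0589·10.56·(+0.41628) / (0.096·(+0.15643)) = +17.241 rad/s; magnitude 17.241 rad/s.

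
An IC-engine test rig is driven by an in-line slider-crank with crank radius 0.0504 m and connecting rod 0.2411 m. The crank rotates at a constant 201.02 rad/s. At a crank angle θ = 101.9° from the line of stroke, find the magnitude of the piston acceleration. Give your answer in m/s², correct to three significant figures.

817

ω = 201 rad/s
x(θ) = r cosθ + √(L² − r² sin²θ); with ω constant, a = ω²·d²x/dθ².
d²x/dθ² = −r cosθ − r²(cos2θ)/√u − r⁴ sin²2θ/(4u^{3/2}),  u = L² − r² sin²θ = 0.0556971 m².
Substituting r = 0.0504 m, L = 0.2411 m, θ = 101.9°: d²x/dθ² = +0.020221 m.
a = ω²·d²x/dθ² = (201)²·(+0.020221) = +817.1 m/s²;  |a| = 817.1 m/s².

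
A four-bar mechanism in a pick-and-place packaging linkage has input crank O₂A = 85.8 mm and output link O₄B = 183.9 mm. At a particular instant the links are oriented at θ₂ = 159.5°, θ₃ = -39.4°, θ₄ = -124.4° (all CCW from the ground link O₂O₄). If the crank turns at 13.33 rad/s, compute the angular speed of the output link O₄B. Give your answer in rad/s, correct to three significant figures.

2.02

ω₂ = 13.33 rad/s
Differentiating the loop-closure r₂e^{iθ₂}+r₃e^{iθ₃}=r₁+r₄e^{iθ₄} gives r₂ω₂e^{iθ₂}+r₃ω₃e^{iθ₃}=r₄ω₄e^{iθ₄}.
Eliminating the other unknown: ω₄ = r₂ω₂ sin(θ₂−θ₃) / [r₄ sin(θ₄−θ₃)].
Numerator sine = -0.32392; denominator sine = -0.99619.
Result = 0.0858·13.33·(-0.32392) / (0.1839·(-0.99619)) = +2.0222 rad/s; magnitude 2.0222 rad/s.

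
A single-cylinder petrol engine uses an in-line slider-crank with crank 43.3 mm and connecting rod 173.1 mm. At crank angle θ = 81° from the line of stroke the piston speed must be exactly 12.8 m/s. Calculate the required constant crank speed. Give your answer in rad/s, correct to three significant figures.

For an in-line slider-crank, |v_piston| = rω|sinθ|·[1 + r cosθ/√(L² − r² sin²θ)].
With r = 0.0433 m, L = 0.1731 m, θ = 81°: the bracketed kinematic factor |dx/dθ| = 0.044494 m.
ω = v/|dx/dθ| = 12.8/0.044494 = 287.68 rad/s.

288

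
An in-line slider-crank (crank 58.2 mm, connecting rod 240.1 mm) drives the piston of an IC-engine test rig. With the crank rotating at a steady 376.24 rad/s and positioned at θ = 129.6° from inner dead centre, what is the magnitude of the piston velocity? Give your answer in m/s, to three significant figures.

ω = 376.2 rad/s
For an in-line slider-crank, x = r cosθ + √(L² − r² sin²θ), so v = −rω sinθ·[1 + r cosθ/√(L² − r² sin²θ)].
With r = 0.0582 m, L = 0.2401 m, θ = 129.6°: √(L² − r² sin²θ) = 0.23588 m.
v = −0.0582·376.2·0.77051·[1 + 0.0582·-0.63742/0.23588] = -14.218 m/s.
|v| = 14.218 m/s.

14.2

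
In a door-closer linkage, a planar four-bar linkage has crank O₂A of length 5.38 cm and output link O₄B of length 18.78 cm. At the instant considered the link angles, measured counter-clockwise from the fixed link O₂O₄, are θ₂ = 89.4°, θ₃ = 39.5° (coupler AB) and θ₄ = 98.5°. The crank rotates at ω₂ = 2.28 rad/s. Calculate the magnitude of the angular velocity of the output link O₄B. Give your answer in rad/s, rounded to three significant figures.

ω₂ = 2.28 rad/s
Differentiating the loop-closure r₂e^{iθ₂}+r₃e^{iθ₃}=r₁+r₄e^{iθ₄} gives r₂ω₂e^{iθ₂}+r₃ω₃e^{iθ₃}=r₄ω₄e^{iθ₄}.
Eliminating the other unknown: ω₄ = r₂ω₂ sin(θ₂−θ₃) / [r₄ sin(θ₄−θ₃)].
Numerator sine = +0.76492; denominator sine = +0.85717.
Result = 0.0538·2.28·(+0.76492) / (0.1878·(+0.85717)) = +0.58287 rad/s; magnitude 0.58287 rad/s.

0.583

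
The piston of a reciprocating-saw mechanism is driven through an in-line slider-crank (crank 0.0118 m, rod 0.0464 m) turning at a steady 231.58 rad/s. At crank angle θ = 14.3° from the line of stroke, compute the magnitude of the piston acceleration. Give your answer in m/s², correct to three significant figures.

755

ω = 231.6 rad/s
x(θ) = r cosθ + √(L² − r² sin²θ); with ω constant, a = ω²·d²x/dθ².
d²x/dθ² = −r cosθ − r²(cos2θ)/√u − r⁴ sin²2θ/(4u^{3/2}),  u = L² − r² sin²θ = 0.00214447 m².
Substituting r = 0.0118 m, L = 0.0464 m, θ = 14.3°: d²x/dθ² = -0.014085 m.
a = ω²·d²x/dθ² = (231.6)²·(-0.014085) = -755.39 m/s²;  |a| = 755.39 m/s².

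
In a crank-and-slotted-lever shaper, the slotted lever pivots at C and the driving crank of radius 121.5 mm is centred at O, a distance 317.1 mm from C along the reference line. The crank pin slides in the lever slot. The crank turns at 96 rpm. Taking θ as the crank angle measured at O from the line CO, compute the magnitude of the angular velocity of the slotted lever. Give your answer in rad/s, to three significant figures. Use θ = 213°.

ω = 10.05 rad/s (from 96 rpm).
Crank pin A relative to C: A = (d + r cosθ, r sinθ); lever angle φ = atan2(r sinθ, d + r cosθ).
Differentiating tanφ: φ̇ = rω(d cosθ + r)/(d² + r² + 2dr cosθ).
d² + r² + 2dr cosθ = |CA|² = 0.0506906 m²;  d cosθ + r = -0.14444 m.
|ω_lever| = |0.1215·10.05·-0.14444| / 0.0506906 = 3.4805 rad/s.

3.48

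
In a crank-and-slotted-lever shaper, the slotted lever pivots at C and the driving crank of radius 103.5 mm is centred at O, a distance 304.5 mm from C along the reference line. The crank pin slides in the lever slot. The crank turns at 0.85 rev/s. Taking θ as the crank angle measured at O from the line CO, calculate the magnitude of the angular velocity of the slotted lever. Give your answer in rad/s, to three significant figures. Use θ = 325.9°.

ω = 5.341 rad/s (from 0.85 rev/s).
Crank pin A relative to C: A = (d + r cosθ, r sinθ); lever angle φ = atan2(r sinθ, d + r cosθ).
Differentiating tanφ: φ̇ = rω(d cosθ + r)/(d² + r² + 2dr cosθ).
d² + r² + 2dr cosθ = |CA|² = 0.155626 m²;  d cosθ + r = +0.35564 m.
|ω_lever| = |0.1035·5.341·+0.35564| / 0.155626 = 1.2632 rad/s.

1.26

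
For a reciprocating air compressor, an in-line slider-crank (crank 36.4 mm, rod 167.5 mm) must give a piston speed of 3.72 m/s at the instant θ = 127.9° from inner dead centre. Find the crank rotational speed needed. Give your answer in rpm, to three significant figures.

1430

For an in-line slider-crank, |v_piston| = rω|sinθ|·[1 + r cosθ/√(L² − r² sin²θ)].
With r = 0.0364 m, L = 0.1675 m, θ = 127.9°: the bracketed kinematic factor |dx/dθ| = 0.024831 m.
ω = v/|dx/dθ| = 3.72/0.024831 = 149.81 rad/s.
N = 60ω/(2π) = 1430.6 rpm.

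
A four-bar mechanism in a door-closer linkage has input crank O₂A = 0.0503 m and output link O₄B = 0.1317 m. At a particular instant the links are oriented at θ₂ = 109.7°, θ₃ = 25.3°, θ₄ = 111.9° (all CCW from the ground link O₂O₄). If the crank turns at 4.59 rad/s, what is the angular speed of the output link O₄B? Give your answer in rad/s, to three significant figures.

ω₂ = 4.59 rad/s
Differentiating the loop-closure r₂e^{iθ₂}+r₃e^{iθ₃}=r₁+r₄e^{iθ₄} gives r₂ω₂e^{iθ₂}+r₃ω₃e^{iθ₃}=r₄ω₄e^{iθ₄}.
Eliminating the other unknown: ω₄ = r₂ω₂ sin(θ₂−θ₃) / [r₄ sin(θ₄−θ₃)].
Numerator sine = +0.99523; denominator sine = +0.99824.
Result = 0.0503·4.59·(+0.99523) / (0.1317·(+0.99824)) = +1.7478 rad/s; magnitude 1.7478 rad/s.

1.75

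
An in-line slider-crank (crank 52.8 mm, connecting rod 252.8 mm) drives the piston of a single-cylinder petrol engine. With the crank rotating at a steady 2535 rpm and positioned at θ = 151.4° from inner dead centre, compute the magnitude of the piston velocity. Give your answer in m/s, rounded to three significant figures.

5.47

ω = 2π·2535/60 = 265.5 rad/s
For an in-line slider-crank, x = r cosθ + √(L² − r² sin²θ), so v = −rω sinθ·[1 + r cosθ/√(L² − r² sin²θ)].
With r = 0.0528 m, L = 0.2528 m, θ = 151.4°: √(L² − r² sin²θ) = 0.25153 m.
v = −0.0528·265.5·0.47869·[1 + 0.0528·-0.87798/0.25153] = -5.473 m/s.
|v| = 5.473 m/s.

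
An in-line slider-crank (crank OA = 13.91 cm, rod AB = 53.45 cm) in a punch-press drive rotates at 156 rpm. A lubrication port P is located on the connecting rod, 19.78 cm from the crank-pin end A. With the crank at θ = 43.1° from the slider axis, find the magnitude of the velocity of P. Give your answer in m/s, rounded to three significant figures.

1.96

ω = 16.34 rad/s.  Crank-pin speed |V_A| = rω = 2.2724 m/s, perpendicular to OA.
Rod angle: sinφ = −(r/L) sinθ ⇒ φ = -10.243°; ω_rod = −rω cosθ/√(L²−r²sin²θ) = -3.1545 rad/s.
V_P = V_A + ω_rod × AP, with AP = 0.1978 m along the rod.
Components: V_Px = −rω sinθ − a·ω_rod·sinφ = -1.6636 m/s;  V_Py = rω cosθ + a·ω_rod·cosφ = +1.0452 m/s.
|V_P| = √(V_Px² + V_Py²) = 1.9647 m/s.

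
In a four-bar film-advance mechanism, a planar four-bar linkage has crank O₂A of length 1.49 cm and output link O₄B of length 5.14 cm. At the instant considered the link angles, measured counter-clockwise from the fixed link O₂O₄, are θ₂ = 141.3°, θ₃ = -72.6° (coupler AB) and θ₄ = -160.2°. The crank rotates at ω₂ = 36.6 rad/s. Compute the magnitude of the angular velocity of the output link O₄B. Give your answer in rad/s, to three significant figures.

5.92

ω₂ = 36.6 rad/s
Differentiating the loop-closure r₂e^{iθ₂}+r₃e^{iθ₃}=r₁+r₄e^{iθ₄} gives r₂ω₂e^{iθ₂}+r₃ω₃e^{iθ₃}=r₄ω₄e^{iθ₄}.
Eliminating the other unknown: ω₄ = r₂ω₂ sin(θ₂−θ₃) / [r₄ sin(θ₄−θ₃)].
Numerator sine = -0.55775; denominator sine = -0.99912.
Result = 0.0149·36.6·(-0.55775) / (0.0514·(-0.99912)) = +5.9227 rad/s; magnitude 5.9227 rad/s.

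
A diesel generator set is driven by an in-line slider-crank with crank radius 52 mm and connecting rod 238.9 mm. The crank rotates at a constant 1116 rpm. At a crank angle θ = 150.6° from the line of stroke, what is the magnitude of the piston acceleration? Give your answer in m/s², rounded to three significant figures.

537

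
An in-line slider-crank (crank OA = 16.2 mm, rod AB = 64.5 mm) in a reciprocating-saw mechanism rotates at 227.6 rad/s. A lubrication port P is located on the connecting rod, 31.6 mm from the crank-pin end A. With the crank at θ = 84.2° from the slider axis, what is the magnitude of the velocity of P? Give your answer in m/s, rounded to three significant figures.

3.72

ω = 227.6 rad/s.  Crank-pin speed |V_A| = rω = 3.6871 m/s, perpendicular to OA.
Rod angle: sinφ = −(r/L) sinθ ⇒ φ = -14.470°; ω_rod = −rω cosθ/√(L²−r²sin²θ) = -5.9661 rad/s.
V_P = V_A + ω_rod × AP, with AP = 0.0316 m along the rod.
Components: V_Px = −rω sinθ − a·ω_rod·sinφ = -3.7154 m/s;  V_Py = rω cosθ + a·ω_rod·cosφ = +0.19006 m/s.
|V_P| = √(V_Px² + V_Py²) = 3.7202 m/s.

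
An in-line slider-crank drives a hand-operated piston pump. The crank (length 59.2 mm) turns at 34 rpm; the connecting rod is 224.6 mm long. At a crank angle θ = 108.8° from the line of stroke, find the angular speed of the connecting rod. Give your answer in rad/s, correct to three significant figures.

0.312

ω = 3.56 rad/s (converted from 34 rpm).
The rod makes angle φ with the slider axis where L sinφ = r sinθ; differentiating, L cosφ·φ̇ = r ω cosθ.
L cosφ = √(L² − r² sin²θ) = 0.2175 m.
|ω_rod| = r ω |cosθ| / √(L² − r² sin²θ) = 0.0592·3.56·0.32227/0.2175 = 0.31231 rad/s.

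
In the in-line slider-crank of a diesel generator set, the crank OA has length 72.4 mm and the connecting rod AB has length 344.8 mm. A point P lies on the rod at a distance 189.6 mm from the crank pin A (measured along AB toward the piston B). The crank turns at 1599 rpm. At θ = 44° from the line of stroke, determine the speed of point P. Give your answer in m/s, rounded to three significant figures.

ω = 167.4 rad/s.  Crank-pin speed |V_A| = rω = 12.123 m/s, perpendicular to OA.
Rod angle: sinφ = −(r/L) sinθ ⇒ φ = -8.387°; ω_rod = −rω cosθ/√(L²−r²sin²θ) = -25.565 rad/s.
V_P = V_A + ω_rod × AP, with AP = 0.1896 m along the rod.
Components: V_Px = −rω sinθ − a·ω_rod·sinφ = -9.1285 m/s;  V_Py = rω cosθ + a·ω_rod·cosφ = +3.9253 m/s.
|V_P| = √(V_Px² + V_Py²) = 9.9367 m/s.

9.94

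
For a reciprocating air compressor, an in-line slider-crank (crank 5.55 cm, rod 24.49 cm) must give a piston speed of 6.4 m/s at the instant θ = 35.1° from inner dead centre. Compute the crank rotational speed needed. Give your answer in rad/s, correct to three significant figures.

169

For an in-line slider-crank, |v_piston| = rω|sinθ|·[1 + r cosθ/√(L² − r² sin²θ)].
With r = 0.0555 m, L = 0.2449 m, θ = 35.1°: the bracketed kinematic factor |dx/dθ| = 0.037881 m.
ω = v/|dx/dθ| = 6.4/0.037881 = 168.95 rad/s.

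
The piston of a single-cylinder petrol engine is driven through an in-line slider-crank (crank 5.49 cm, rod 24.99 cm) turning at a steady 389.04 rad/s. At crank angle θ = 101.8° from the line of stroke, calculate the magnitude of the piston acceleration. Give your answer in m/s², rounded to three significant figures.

ω = 389 rad/s
x(θ) = r cosθ + √(L² − r² sin²θ); with ω constant, a = ω²·d²x/dθ².
d²x/dθ² = −r cosθ − r²(cos2θ)/√u − r⁴ sin²2θ/(4u^{3/2}),  u = L² − r² sin²θ = 0.059562 m².
Substituting r = 0.0549 m, L = 0.2499 m, θ = 101.8°: d²x/dθ² = +0.022519 m.
a = ω²·d²x/dθ² = (389)²·(+0.022519) = +3408.3 m/s²;  |a| = 3408.3 m/s².

3410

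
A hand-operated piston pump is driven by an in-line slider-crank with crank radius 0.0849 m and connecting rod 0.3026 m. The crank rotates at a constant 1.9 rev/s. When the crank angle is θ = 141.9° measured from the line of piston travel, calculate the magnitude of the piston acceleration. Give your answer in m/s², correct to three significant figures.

8.63

ω = 2π·1.9 = 11.94 rad/s
x(θ) = r cosθ + √(L² − r² sin²θ); with ω constant, a = ω²·d²x/dθ².
d²x/dθ² = −r cosθ − r²(cos2θ)/√u − r⁴ sin²2θ/(4u^{3/2}),  u = L² − r² sin²θ = 0.0888224 m².
Substituting r = 0.0849 m, L = 0.3026 m, θ = 141.9°: d²x/dθ² = +0.060579 m.
a = ω²·d²x/dθ² = (11.94)²·(+0.060579) = +8.6335 m/s²;  |a| = 8.6335 m/s².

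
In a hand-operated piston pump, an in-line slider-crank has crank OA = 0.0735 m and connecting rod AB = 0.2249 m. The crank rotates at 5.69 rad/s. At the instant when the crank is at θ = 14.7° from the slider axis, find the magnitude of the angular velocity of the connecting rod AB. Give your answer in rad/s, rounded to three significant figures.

ω = 5.69 rad/s
The rod makes angle φ with the slider axis where L sinφ = r sinθ; differentiating, L cosφ·φ̇ = r ω cosθ.
L cosφ = √(L² − r² sin²θ) = 0.22413 m.
|ω_rod| = r ω |cosθ| / √(L² − r² sin²θ) = 0.0735·5.69·0.96727/0.22413 = 1.8049 rad/s.

1.80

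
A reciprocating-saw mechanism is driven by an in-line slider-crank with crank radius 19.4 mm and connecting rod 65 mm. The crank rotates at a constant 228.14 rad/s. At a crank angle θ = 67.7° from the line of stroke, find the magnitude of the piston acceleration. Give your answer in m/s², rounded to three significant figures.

ω = 228.1 rad/s
x(θ) = r cosθ + √(L² − r² sin²θ); with ω constant, a = ω²·d²x/dθ².
d²x/dθ² = −r cosθ − r²(cos2θ)/√u − r⁴ sin²2θ/(4u^{3/2}),  u = L² − r² sin²θ = 0.00390283 m².
Substituting r = 0.0194 m, L = 0.065 m, θ = 67.7°: d²x/dθ² = -0.0031435 m.
a = ω²·d²x/dθ² = (228.1)²·(-0.0031435) = -163.61 m/s²;  |a| = 163.61 m/s².

164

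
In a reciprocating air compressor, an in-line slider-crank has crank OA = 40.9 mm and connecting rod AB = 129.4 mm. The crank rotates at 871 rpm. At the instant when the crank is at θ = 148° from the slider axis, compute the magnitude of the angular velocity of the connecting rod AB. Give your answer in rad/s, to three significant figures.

24.8

ω = 91.21 rad/s (converted from 871 rpm).
The rod makes angle φ with the slider axis where L sinφ = r sinθ; differentiating, L cosφ·φ̇ = r ω cosθ.
L cosφ = √(L² − r² sin²θ) = 0.12757 m.
|ω_rod| = r ω |cosθ| / √(L² − r² sin²θ) = 0.0409·91.21·0.84805/0.12757 = 24.799 rad/s.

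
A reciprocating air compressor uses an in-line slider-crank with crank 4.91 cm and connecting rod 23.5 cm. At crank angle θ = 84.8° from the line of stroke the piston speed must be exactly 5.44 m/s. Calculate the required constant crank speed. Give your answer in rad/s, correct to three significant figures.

For an in-line slider-crank, |v_piston| = rω|sinθ|·[1 + r cosθ/√(L² − r² sin²θ)].
With r = 0.0491 m, L = 0.235 m, θ = 84.8°: the bracketed kinematic factor |dx/dθ| = 0.049845 m.
ω = v/|dx/dθ| = 5.44/0.049845 = 109.14 rad/s.

109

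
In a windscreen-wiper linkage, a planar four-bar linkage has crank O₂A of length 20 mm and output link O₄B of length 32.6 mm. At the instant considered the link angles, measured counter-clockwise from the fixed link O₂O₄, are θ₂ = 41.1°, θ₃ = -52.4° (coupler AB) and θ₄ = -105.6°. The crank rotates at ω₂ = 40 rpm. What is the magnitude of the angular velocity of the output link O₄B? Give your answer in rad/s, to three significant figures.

3.20

ω₂ = 4.189 rad/s (from 40 rpm).
Differentiating the loop-closure r₂e^{iθ₂}+r₃e^{iθ₃}=r₁+r₄e^{iθ₄} gives r₂ω₂e^{iθ₂}+r₃ω₃e^{iθ₃}=r₄ω₄e^{iθ₄}.
Eliminating the other unknown: ω₄ = r₂ω₂ sin(θ₂−θ₃) / [r₄ sin(θ₄−θ₃)].
Numerator sine = +0.99813; denominator sine = -0.80073.
Result = 0.02·4.189·(+0.99813) / (0.0326·(-0.80073)) = -3.2033 rad/s; magnitude 3.2033 rad/s.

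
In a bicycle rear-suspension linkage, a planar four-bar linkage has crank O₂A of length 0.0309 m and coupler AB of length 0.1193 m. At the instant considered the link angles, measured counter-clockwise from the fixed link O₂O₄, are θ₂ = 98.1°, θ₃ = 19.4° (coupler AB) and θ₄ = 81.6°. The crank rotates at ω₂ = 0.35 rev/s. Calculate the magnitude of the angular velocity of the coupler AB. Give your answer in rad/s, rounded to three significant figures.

0.183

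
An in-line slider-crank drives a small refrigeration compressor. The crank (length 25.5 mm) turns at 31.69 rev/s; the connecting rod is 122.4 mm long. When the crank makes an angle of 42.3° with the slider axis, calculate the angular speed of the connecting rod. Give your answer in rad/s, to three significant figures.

31.0

ω = 199.1 rad/s (converted from 31.69 rev/s).
The rod makes angle φ with the slider axis where L sinφ = r sinθ; differentiating, L cosφ·φ̇ = r ω cosθ.
L cosφ = √(L² − r² sin²θ) = 0.12119 m.
|ω_rod| = r ω |cosθ| / √(L² − r² sin²θ) = 0.0255·199.1·0.73963/0.12119 = 30.988 rad/s.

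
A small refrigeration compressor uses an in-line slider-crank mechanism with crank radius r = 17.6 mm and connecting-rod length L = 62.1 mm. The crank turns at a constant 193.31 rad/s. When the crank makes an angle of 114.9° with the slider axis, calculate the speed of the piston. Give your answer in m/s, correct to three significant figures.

ω = 193.3 rad/s
For an in-line slider-crank, x = r cosθ + √(L² − r² sin²θ), so v = −rω sinθ·[1 + r cosθ/√(L² − r² sin²θ)].
With r = 0.0176 m, L = 0.0621 m, θ = 114.9°: √(L² − r² sin²θ) = 0.060013 m.
v = −0.0176·193.3·0.90704·[1 + 0.0176·-0.42104/0.060013] = -2.7049 m/s.
|v| = 2.7049 m/s.

2.70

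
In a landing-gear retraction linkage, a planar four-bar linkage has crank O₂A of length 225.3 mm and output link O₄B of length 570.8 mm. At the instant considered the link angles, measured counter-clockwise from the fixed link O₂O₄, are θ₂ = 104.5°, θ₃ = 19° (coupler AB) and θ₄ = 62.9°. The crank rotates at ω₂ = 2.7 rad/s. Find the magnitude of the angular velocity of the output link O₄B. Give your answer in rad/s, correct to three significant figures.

1.53

ω₂ = 2.7 rad/s
Differentiating the loop-closure r₂e^{iθ₂}+r₃e^{iθ₃}=r₁+r₄e^{iθ₄} gives r₂ω₂e^{iθ₂}+r₃ω₃e^{iθ₃}=r₄ω₄e^{iθ₄}.
Eliminating the other unknown: ω₄ = r₂ω₂ sin(θ₂−θ₃) / [r₄ sin(θ₄−θ₃)].
Numerator sine = +0.99692; denominator sine = +0.69340.
Result = 0.2253·2.7·(+0.99692) / (0.5708·(+0.69340)) = +1.5322 rad/s; magnitude 1.5322 rad/s.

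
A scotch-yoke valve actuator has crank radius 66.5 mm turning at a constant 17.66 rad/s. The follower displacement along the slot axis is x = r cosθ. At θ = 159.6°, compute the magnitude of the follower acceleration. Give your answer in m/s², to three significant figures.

ω = 17.66 rad/s
x = r cosθ ⇒ ẍ = −rω² cosθ (ω constant).
|a| = rω²|cosθ| = 0.0665·(17.66)²·|cos 159.6°| = 19.439 m/s².

19.4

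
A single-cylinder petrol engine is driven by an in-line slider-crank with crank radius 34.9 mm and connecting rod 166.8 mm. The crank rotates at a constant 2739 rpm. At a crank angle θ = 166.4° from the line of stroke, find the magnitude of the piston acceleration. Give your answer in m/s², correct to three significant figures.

ω = 2π·2739/60 = 286.8 rad/s
x(θ) = r cosθ + √(L² − r² sin²θ); with ω constant, a = ω²·d²x/dθ².
d²x/dθ² = −r cosθ − r²(cos2θ)/√u − r⁴ sin²2θ/(4u^{3/2}),  u = L² − r² sin²θ = 0.0277549 m².
Substituting r = 0.0349 m, L = 0.1668 m, θ = 166.4°: d²x/dθ² = +0.027402 m.
a = ω²·d²x/dθ² = (286.8)²·(+0.027402) = +2254.4 m/s²;  |a| = 2254.4 m/s².

2250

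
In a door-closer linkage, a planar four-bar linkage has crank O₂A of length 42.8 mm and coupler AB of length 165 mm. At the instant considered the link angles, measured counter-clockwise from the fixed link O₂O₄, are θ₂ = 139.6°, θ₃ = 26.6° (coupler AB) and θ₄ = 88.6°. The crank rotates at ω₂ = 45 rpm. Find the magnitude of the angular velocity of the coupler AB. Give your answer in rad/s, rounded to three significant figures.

ω₂ = 4.712 rad/s (from 45 rpm).
Differentiating the loop-closure r₂e^{iθ₂}+r₃e^{iθ₃}=r₁+r₄e^{iθ₄} gives r₂ω₂e^{iθ₂}+r₃ω₃e^{iθ₃}=r₄ω₄e^{iθ₄}.
Eliminating the other unknown: ω₃ = r₂ω₂ sin(θ₄−θ₂) / [r₃ sin(θ₃−θ₄)].
Numerator sine = -0.77715; denominator sine = -0.88295.
Result = 0.0428·4.712·(-0.77715) / (0.165·(-0.88295)) = +1.0759 rad/s; magnitude 1.0759 rad/s.

1.08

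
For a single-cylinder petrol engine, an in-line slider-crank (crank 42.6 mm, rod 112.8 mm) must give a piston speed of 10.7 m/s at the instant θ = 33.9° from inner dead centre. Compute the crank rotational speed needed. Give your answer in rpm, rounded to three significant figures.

For an in-line slider-crank, |v_piston| = rω|sinθ|·[1 + r cosθ/√(L² − r² sin²θ)].
With r = 0.0426 m, L = 0.1128 m, θ = 33.9°: the bracketed kinematic factor |dx/dθ| = 0.031379 m.
ω = v/|dx/dθ| = 10.7/0.031379 = 341 rad/s.
N = 60ω/(2π) = 3256.3 rpm.

3260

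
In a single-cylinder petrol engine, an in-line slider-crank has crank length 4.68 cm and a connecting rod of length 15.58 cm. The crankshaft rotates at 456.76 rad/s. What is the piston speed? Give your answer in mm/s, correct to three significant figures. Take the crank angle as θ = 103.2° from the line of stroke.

19300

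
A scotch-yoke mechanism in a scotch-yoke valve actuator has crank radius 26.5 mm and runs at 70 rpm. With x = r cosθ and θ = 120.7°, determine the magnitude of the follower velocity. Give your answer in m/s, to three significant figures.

0.167

ω = 7.33 rad/s (from 70 rpm).
x = r cosθ ⇒ ẋ = −rω sinθ.
|v| = rω|sinθ| = 0.0265·7.33·|sin 120.7°| = 0.16703 m/s.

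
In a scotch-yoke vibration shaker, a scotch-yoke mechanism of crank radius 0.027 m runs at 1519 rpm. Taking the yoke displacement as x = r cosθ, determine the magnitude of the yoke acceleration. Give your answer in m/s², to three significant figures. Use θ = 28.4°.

ω = 159.1 rad/s (from 1519 rpm).
x = r cosθ ⇒ ẍ = −rω² cosθ (ω constant).
|a| = rω²|cosθ| = 0.027·(159.1)²·|cos 28.4°| = 600.96 m/s².

601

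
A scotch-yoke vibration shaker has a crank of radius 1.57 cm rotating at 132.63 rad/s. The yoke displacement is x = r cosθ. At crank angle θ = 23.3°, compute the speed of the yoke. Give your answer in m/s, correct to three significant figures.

0.824

ω = 132.6 rad/s
x = r cosθ ⇒ ẋ = −rω sinθ.
|v| = rω|sinθ| = 0.0157·132.6·|sin 23.3°| = 0.82364 m/s.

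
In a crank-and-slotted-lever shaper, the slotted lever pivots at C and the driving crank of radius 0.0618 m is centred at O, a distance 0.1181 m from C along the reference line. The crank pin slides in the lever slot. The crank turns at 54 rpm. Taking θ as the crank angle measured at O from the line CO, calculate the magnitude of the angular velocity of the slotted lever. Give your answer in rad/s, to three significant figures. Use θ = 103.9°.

ω = 5.655 rad/s (from 54 rpm).
Crank pin A relative to C: A = (d + r cosθ, r sinθ); lever angle φ = atan2(r sinθ, d + r cosθ).
Differentiating tanφ: φ̇ = rω(d cosθ + r)/(d² + r² + 2dr cosθ).
d² + r² + 2dr cosθ = |CA|² = 0.0142602 m²;  d cosθ + r = +0.033429 m.
|ω_lever| = |0.0618·5.655·+0.033429| / 0.0142602 = 0.81924 rad/s.

0.819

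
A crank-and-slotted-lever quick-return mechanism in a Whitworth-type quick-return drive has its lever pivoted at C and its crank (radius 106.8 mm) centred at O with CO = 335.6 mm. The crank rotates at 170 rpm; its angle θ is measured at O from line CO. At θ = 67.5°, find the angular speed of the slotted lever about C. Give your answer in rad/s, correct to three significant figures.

ω = 17.8 rad/s (from 170 rpm).
Crank pin A relative to C: A = (d + r cosθ, r sinθ); lever angle φ = atan2(r sinθ, d + r cosθ).
Differentiating tanφ: φ̇ = rω(d cosθ + r)/(d² + r² + 2dr cosθ).
d² + r² + 2dr cosθ = |CA|² = 0.151466 m²;  d cosθ + r = +0.23523 m.
|ω_lever| = |0.1068·17.8·+0.23523| / 0.151466 = 2.9527 rad/s.

2.95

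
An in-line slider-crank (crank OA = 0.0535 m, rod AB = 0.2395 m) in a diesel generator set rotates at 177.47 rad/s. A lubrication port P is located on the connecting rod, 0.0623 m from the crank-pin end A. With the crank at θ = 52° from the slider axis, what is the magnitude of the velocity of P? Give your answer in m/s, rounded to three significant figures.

8.88

ω = 177.5 rad/s.  Crank-pin speed |V_A| = rω = 9.4946 m/s, perpendicular to OA.
Rod angle: sinφ = −(r/L) sinθ ⇒ φ = -10.138°; ω_rod = −rω cosθ/√(L²−r²sin²θ) = -24.794 rad/s.
V_P = V_A + ω_rod × AP, with AP = 0.0623 m along the rod.
Components: V_Px = −rω sinθ − a·ω_rod·sinφ = -7.7538 m/s;  V_Py = rω cosθ + a·ω_rod·cosφ = +4.3249 m/s.
|V_P| = √(V_Px² + V_Py²) = 8.8784 m/s.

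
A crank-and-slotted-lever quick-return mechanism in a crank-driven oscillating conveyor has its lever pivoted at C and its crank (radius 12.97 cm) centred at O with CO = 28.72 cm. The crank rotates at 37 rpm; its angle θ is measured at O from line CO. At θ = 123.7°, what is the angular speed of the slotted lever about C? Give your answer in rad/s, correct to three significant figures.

0.257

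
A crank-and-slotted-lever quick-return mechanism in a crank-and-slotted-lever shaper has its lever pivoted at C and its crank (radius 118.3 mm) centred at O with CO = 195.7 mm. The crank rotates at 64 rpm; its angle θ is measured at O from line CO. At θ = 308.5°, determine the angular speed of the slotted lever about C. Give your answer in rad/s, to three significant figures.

2.35

ω = 6.702 rad/s (from 64 rpm).
Crank pin A relative to C: A = (d + r cosθ, r sinθ); lever angle φ = atan2(r sinθ, d + r cosθ).
Differentiating tanφ: φ̇ = rω(d cosθ + r)/(d² + r² + 2dr cosθ).
d² + r² + 2dr cosθ = |CA|² = 0.0811174 m²;  d cosθ + r = +0.24013 m.
|ω_lever| = |0.1183·6.702·+0.24013| / 0.0811174 = 2.347 rad/s.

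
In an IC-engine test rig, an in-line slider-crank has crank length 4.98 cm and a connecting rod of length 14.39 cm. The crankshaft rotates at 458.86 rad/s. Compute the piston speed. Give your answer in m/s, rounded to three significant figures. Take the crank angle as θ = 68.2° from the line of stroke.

ω = 458.9 rad/s
For an in-line slider-crank, x = r cosθ + √(L² − r² sin²θ), so v = −rω sinθ·[1 + r cosθ/√(L² − r² sin²θ)].
With r = 0.0498 m, L = 0.1439 m, θ = 68.2°: √(L² − r² sin²θ) = 0.13627 m.
v = −0.0498·458.9·0.92849·[1 + 0.0498·0.37137/0.13627] = -24.097 m/s.
|v| = 24.097 m/s.

24.1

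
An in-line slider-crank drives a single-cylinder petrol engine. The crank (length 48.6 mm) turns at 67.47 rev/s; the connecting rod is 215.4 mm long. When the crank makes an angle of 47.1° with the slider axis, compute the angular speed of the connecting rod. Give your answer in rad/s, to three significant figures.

ω = 423.9 rad/s (converted from 67.47 rev/s).
The rod makes angle φ with the slider axis where L sinφ = r sinθ; differentiating, L cosφ·φ̇ = r ω cosθ.
L cosφ = √(L² − r² sin²θ) = 0.21244 m.
|ω_rod| = r ω |cosθ| / √(L² − r² sin²θ) = 0.0486·423.9·0.68072/0.21244 = 66.018 rad/s.

66.0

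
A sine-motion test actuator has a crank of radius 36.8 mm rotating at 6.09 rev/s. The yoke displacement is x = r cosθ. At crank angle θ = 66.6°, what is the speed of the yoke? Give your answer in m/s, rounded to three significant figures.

1.29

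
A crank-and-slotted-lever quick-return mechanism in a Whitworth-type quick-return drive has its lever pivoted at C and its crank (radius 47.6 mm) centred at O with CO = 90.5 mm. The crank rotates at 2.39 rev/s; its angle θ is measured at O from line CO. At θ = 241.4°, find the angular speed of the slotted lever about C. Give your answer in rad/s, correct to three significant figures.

ω = 15.02 rad/s (from 2.39 rev/s).
Crank pin A relative to C: A = (d + r cosθ, r sinθ); lever angle φ = atan2(r sinθ, d + r cosθ).
Differentiating tanφ: φ̇ = rω(d cosθ + r)/(d² + r² + 2dr cosθ).
d² + r² + 2dr cosθ = |CA|² = 0.00633179 m²;  d cosθ + r = +0.0042784 m.
|ω_lever| = |0.0476·15.02·+0.0042784| / 0.00633179 = 0.48299 rad/s.

0.483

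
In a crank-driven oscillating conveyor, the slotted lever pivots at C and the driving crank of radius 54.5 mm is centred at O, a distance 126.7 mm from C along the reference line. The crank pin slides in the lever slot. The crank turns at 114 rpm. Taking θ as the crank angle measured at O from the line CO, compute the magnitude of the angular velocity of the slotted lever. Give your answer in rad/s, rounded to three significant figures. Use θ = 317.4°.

ω = 11.94 rad/s (from 114 rpm).
Crank pin A relative to C: A = (d + r cosθ, r sinθ); lever angle φ = atan2(r sinθ, d + r cosθ).
Differentiating tanφ: φ̇ = rω(d cosθ + r)/(d² + r² + 2dr cosθ).
d² + r² + 2dr cosθ = |CA|² = 0.0291889 m²;  d cosθ + r = +0.14776 m.
|ω_lever| = |0.0545·11.94·+0.14776| / 0.0291889 = 3.2937 rad/s.

3.29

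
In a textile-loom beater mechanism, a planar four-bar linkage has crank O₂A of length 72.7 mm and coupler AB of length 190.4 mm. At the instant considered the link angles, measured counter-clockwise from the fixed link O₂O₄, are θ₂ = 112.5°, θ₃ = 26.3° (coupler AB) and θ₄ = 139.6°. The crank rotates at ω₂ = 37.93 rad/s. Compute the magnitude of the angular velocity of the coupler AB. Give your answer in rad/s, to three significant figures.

ω₂ = 37.93 rad/s
Differentiating the loop-closure r₂e^{iθ₂}+r₃e^{iθ₃}=r₁+r₄e^{iθ₄} gives r₂ω₂e^{iθ₂}+r₃ω₃e^{iθ₃}=r₄ω₄e^{iθ₄}.
Eliminating the other unknown: ω₃ = r₂ω₂ sin(θ₄−θ₂) / [r₃ sin(θ₃−θ₄)].
Numerator sine = +0.45554; denominator sine = -0.91845.
Result = 0.0727·37.93·(+0.45554) / (0.1904·(-0.91845)) = -7.1834 rad/s; magnitude 7.1834 rad/s.

7.18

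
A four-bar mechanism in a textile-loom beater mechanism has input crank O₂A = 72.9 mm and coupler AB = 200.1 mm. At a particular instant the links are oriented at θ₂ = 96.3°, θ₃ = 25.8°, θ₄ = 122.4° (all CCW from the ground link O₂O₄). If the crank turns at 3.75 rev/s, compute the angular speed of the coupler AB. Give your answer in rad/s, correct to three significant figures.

ω₂ = 23.56 rad/s (from 3.75 rev/s).
Differentiating the loop-closure r₂e^{iθ₂}+r₃e^{iθ₃}=r₁+r₄e^{iθ₄} gives r₂ω₂e^{iθ₂}+r₃ω₃e^{iθ₃}=r₄ω₄e^{iθ₄}.
Eliminating the other unknown: ω₃ = r₂ω₂ sin(θ₄−θ₂) / [r₃ sin(θ₃−θ₄)].
Numerator sine = +0.43994; denominator sine = -0.99337.
Result = 0.0729·23.56·(+0.43994) / (0.2001·(-0.99337)) = -3.8016 rad/s; magnitude 3.8016 rad/s.

3.80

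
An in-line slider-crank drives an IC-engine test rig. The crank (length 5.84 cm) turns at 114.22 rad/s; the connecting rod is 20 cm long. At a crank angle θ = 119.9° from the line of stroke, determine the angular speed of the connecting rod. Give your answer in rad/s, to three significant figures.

17.2

ω = 114.2 rad/s
The rod makes angle φ with the slider axis where L sinφ = r sinθ; differentiating, L cosφ·φ̇ = r ω cosθ.
L cosφ = √(L² − r² sin²θ) = 0.19349 m.
|ω_rod| = r ω |cosθ| / √(L² − r² sin²θ) = 0.0584·114.2·0.49849/0.19349 = 17.185 rad/s.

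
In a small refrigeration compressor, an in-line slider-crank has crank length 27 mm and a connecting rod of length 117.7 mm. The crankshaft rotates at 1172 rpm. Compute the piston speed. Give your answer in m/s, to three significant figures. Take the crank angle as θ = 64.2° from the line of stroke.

ω = 2π·1172/60 = 122.7 rad/s
For an in-line slider-crank, x = r cosθ + √(L² − r² sin²θ), so v = −rω sinθ·[1 + r cosθ/√(L² − r² sin²θ)].
With r = 0.027 m, L = 0.1177 m, θ = 64.2°: √(L² − r² sin²θ) = 0.11516 m.
v = −0.027·122.7·0.90032·[1 + 0.027·0.43523/0.11516] = -3.2879 m/s.
|v| = 3.2879 m/s.

3.29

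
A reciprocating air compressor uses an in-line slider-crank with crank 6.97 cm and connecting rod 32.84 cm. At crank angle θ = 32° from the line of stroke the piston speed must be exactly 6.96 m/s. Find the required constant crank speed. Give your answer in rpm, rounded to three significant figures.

1520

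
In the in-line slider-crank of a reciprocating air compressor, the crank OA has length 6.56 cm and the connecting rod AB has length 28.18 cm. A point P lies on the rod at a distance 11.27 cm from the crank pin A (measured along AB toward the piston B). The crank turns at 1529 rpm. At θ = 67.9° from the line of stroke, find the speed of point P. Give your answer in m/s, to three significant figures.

ω = 160.1 rad/s.  Crank-pin speed |V_A| = rω = 10.504 m/s, perpendicular to OA.
Rod angle: sinφ = −(r/L) sinθ ⇒ φ = -12.456°; ω_rod = −rω cosθ/√(L²−r²sin²θ) = -14.361 rad/s.
V_P = V_A + ω_rod × AP, with AP = 0.1127 m along the rod.
Components: V_Px = −rω sinθ − a·ω_rod·sinφ = -10.081 m/s;  V_Py = rω cosθ + a·ω_rod·cosφ = +2.3713 m/s.
|V_P| = √(V_Px² + V_Py²) = 10.356 m/s.

10.4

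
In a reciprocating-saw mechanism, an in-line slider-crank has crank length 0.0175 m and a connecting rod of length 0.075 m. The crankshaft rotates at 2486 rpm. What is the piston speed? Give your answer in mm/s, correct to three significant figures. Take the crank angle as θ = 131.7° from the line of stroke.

ω = 2π·2486/60 = 260.3 rad/s
For an in-line slider-crank, x = r cosθ + √(L² − r² sin²θ), so v = −rω sinθ·[1 + r cosθ/√(L² − r² sin²θ)].
With r = 0.0175 m, L = 0.075 m, θ = 131.7°: √(L² − r² sin²θ) = 0.073853 m.
v = −0.0175·260.3·0.74664·[1 + 0.0175·-0.66523/0.073853] = -2.8654 m/s.
|v| = 2.8654 m/s = 2865.4 mm/s.

2870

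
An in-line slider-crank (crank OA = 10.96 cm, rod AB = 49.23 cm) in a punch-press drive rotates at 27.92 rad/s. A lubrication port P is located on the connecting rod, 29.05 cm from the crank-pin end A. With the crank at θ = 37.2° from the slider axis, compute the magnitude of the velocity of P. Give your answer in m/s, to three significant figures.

ω = 27.92 rad/s.  Crank-pin speed |V_A| = rω = 3.06 m/s, perpendicular to OA.
Rod angle: sinφ = −(r/L) sinθ ⇒ φ = -7.736°; ω_rod = −rω cosθ/√(L²−r²sin²θ) = -4.9965 rad/s.
V_P = V_A + ω_rod × AP, with AP = 0.2905 m along the rod.
Components: V_Px = −rω sinθ − a·ω_rod·sinφ = -2.0455 m/s;  V_Py = rω cosθ + a·ω_rod·cosφ = +0.99912 m/s.
|V_P| = √(V_Px² + V_Py²) = 2.2764 m/s.

2.28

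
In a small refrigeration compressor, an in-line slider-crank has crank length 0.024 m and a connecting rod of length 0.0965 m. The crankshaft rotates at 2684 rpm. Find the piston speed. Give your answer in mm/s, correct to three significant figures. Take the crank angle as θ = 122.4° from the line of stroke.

4920

ω = 2π·2684/60 = 281.1 rad/s
For an in-line slider-crank, x = r cosθ + √(L² − r² sin²θ), so v = −rω sinθ·[1 + r cosθ/√(L² − r² sin²θ)].
With r = 0.024 m, L = 0.0965 m, θ = 122.4°: √(L² − r² sin²θ) = 0.094348 m.
v = −0.024·281.1·0.84433·[1 + 0.024·-0.53583/0.094348] = -4.9192 m/s.
|v| = 4.9192 m/s = 4919.2 mm/s.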